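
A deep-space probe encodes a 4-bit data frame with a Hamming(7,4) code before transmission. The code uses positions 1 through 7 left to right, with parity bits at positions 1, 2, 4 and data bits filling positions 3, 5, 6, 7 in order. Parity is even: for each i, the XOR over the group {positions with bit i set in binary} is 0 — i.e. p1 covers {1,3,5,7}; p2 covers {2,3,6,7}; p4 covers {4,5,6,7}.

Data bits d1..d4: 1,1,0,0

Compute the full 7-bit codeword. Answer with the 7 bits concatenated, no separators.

Place data at non-parity positions: p1 p2 1 p4 1 0 0
p1 (pos 1,3,5,7): XOR of data positions = 1⊕1⊕0 = 0
p2 (pos 2,3,6,7): XOR of data positions = 1⊕0⊕0 = 1
p4 (pos 4,5,6,7): XOR of data positions = 1⊕0⊕0 = 1
Codeword: 0111100

0111100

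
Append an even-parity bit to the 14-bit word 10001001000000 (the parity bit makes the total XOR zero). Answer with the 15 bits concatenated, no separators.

100010010000001

XOR of the 14 data bits: 1⊕0⊕0⊕0⊕1⊕0⊕0⊕1⊕0⊕0⊕0⊕0⊕0⊕0 = 1
Parity bit = 1 (so all 15 bits XOR to 0).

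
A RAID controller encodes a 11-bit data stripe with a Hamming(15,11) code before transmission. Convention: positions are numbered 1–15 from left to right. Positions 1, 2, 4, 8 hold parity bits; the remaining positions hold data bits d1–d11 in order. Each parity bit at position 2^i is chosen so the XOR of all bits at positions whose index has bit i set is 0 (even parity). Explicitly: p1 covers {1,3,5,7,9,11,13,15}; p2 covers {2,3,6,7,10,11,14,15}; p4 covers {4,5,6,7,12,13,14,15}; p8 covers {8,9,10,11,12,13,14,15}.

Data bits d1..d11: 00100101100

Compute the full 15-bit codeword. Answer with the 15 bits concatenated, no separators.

100101010101100

Place data at non-parity positions: p1 p2 0 p4 0 1 0 p8 0 1 0 1 1 0 0
p1 (pos 1,3,5,7,9,11,13,15): XOR of data positions = 0⊕0⊕0⊕0⊕0⊕1⊕0 = 1
p2 (pos 2,3,6,7,10,11,14,15): XOR of data positions = 0⊕1⊕0⊕1⊕0⊕0⊕0 = 0
p4 (pos 4,5,6,7,12,13,14,15): XOR of data positions = 0⊕1⊕0⊕1⊕1⊕0⊕0 = 1
p8 (pos 8,9,10,11,12,13,14,15): XOR of data positions = 0⊕1⊕0⊕1⊕1⊕0⊕0 = 1
Codeword: 100101010101100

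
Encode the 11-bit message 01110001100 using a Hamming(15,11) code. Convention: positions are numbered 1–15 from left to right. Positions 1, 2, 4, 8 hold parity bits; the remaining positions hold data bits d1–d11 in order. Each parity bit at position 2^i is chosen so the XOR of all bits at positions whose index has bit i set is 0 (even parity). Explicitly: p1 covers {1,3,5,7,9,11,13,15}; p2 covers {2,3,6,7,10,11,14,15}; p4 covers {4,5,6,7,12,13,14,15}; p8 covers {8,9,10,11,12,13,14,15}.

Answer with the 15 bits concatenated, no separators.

Place data at non-parity positions: p1 p2 0 p4 1 1 1 p8 0 0 0 1 1 0 0
p1 (pos 1,3,5,7,9,11,13,15): XOR of data positions = 0⊕1⊕1⊕0⊕0⊕1⊕0 = 1
p2 (pos 2,3,6,7,10,11,14,15): XOR of data positions = 0⊕1⊕1⊕0⊕0⊕0⊕0 = 0
p4 (pos 4,5,6,7,12,13,14,15): XOR of data positions = 1⊕1⊕1⊕1⊕1⊕0⊕0 = 1
p8 (pos 8,9,10,11,12,13,14,15): XOR of data positions = 0⊕0⊕0⊕1⊕1⊕0⊕0 = 0
Codeword: 100111100001100

100111100001100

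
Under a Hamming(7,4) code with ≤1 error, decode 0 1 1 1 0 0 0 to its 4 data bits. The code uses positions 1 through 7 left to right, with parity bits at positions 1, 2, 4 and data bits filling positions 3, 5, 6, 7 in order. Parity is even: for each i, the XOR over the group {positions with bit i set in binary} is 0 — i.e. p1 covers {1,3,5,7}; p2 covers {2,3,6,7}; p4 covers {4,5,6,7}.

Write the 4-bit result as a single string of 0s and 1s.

1100

s1 (pos 1,3,5,7): 0⊕1⊕0⊕0 = 1
s2 (pos 2,3,6,7): 1⊕1⊕0⊕0 = 0
s4 (pos 4,5,6,7): 1⊕0⊕0⊕0 = 1
Syndrome s4…s1 = 101 → error at position 5.
Flip position 5: 0111000 → 0111100
Read data bits from positions 3,5,6,7: 1100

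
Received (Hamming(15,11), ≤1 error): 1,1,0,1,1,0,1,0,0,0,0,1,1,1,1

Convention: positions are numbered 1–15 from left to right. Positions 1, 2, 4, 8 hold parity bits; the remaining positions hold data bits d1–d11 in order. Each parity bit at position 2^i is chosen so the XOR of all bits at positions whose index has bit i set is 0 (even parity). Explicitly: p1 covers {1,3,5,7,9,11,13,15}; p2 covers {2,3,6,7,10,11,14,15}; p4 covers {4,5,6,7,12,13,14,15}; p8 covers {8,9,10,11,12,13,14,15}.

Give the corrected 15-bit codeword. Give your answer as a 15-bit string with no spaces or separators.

s1 (pos 1,3,5,7,9,11,13,15): 1⊕0⊕1⊕1⊕0⊕0⊕1⊕1 = 1
s2 (pos 2,3,6,7,10,11,14,15): 1⊕0⊕0⊕1⊕0⊕0⊕1⊕1 = 0
s4 (pos 4,5,6,7,12,13,14,15): 1⊕1⊕0⊕1⊕1⊕1⊕1⊕1 = 1
s8 (pos 8,9,10,11,12,13,14,15): 0⊕0⊕0⊕0⊕1⊕1⊕1⊕1 = 0
Syndrome s8…s1 = 0101 → error at position 5.
Flip position 5: 110110100001111 → 110100100001111

110100100001111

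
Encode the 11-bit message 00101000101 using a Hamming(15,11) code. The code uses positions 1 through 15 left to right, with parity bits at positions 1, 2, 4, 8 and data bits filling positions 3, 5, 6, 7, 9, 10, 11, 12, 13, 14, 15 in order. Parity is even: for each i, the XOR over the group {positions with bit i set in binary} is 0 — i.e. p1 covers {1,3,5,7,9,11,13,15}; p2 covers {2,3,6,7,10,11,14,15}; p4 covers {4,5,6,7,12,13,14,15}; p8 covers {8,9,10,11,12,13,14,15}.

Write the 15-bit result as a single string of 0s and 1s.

Place data at non-parity positions: p1 p2 0 p4 0 1 0 p8 1 0 0 0 1 0 1
p1 (pos 1,3,5,7,9,11,13,15): XOR of data positions = 0⊕0⊕0⊕1⊕0⊕1⊕1 = 1
p2 (pos 2,3,6,7,10,11,14,15): XOR of data positions = 0⊕1⊕0⊕0⊕0⊕0⊕1 = 0
p4 (pos 4,5,6,7,12,13,14,15): XOR of data positions = 0⊕1⊕0⊕0⊕1⊕0⊕1 = 1
p8 (pos 8,9,10,11,12,13,14,15): XOR of data positions = 1⊕0⊕0⊕0⊕1⊕0⊕1 = 1
Codeword: 100101011000101

100101011000101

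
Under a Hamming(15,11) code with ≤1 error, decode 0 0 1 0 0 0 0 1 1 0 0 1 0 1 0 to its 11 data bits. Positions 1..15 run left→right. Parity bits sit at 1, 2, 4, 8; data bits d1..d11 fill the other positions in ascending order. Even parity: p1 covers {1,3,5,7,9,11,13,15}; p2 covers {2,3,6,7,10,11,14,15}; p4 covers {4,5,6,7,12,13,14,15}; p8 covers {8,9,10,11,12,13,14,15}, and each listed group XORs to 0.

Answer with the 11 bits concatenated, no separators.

10001001010

s1 (pos 1,3,5,7,9,11,13,15): 0⊕1⊕0⊕0⊕1⊕0⊕0⊕0 = 0
s2 (pos 2,3,6,7,10,11,14,15): 0⊕1⊕0⊕0⊕0⊕0⊕1⊕0 = 0
s4 (pos 4,5,6,7,12,13,14,15): 0⊕0⊕0⊕0⊕1⊕0⊕1⊕0 = 0
s8 (pos 8,9,10,11,12,13,14,15): 1⊕1⊕0⊕0⊕1⊕0⊕1⊕0 = 0
Syndrome s8…s1 = 0000 → no error.
Read data bits from positions 3,5,6,7,9,10,11,12,13,14,15: 10001001010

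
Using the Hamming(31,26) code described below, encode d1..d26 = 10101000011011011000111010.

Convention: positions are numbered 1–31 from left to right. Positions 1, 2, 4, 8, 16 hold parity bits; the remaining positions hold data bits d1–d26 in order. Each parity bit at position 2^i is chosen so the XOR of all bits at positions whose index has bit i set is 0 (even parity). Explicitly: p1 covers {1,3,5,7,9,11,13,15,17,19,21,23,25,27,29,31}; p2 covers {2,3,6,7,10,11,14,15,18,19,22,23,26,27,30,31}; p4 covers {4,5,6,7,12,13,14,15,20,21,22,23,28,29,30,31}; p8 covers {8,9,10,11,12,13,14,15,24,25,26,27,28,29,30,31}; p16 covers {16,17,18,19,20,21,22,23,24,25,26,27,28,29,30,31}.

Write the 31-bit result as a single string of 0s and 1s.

0011010110000110011011000111010

Place data at non-parity positions: p1 p2 1 p4 0 1 0 p8 1 0 0 0 0 1 1 p16 0 1 1 0 1 1 0 0 0 1 1 1 0 1 0
p1 (pos 1,3,5,7,9,11,13,15,17,19,21,23,25,27,29,31): XOR of data positions = 1⊕0⊕0⊕1⊕0⊕0⊕1⊕0⊕1⊕1⊕0⊕0⊕1⊕0⊕0 = 0
p2 (pos 2,3,6,7,10,11,14,15,18,19,22,23,26,27,30,31): XOR of data positions = 1⊕1⊕0⊕0⊕0⊕1⊕1⊕1⊕1⊕1⊕0⊕1⊕1⊕1⊕0 = 0
p4 (pos 4,5,6,7,12,13,14,15,20,21,22,23,28,29,30,31): XOR of data positions = 0⊕1⊕0⊕0⊕0⊕1⊕1⊕0⊕1⊕1⊕0⊕1⊕0⊕1⊕0 = 1
p8 (pos 8,9,10,11,12,13,14,15,24,25,26,27,28,29,30,31): XOR of data positions = 1⊕0⊕0⊕0⊕0⊕1⊕1⊕0⊕0⊕1⊕1⊕1⊕0⊕1⊕0 = 1
p16 (pos 16,17,18,19,20,21,22,23,24,25,26,27,28,29,30,31): XOR of data positions = 0⊕1⊕1⊕0⊕1⊕1⊕0⊕0⊕0⊕1⊕1⊕1⊕0⊕1⊕0 = 0
Codeword: 0011010110000110011011000111010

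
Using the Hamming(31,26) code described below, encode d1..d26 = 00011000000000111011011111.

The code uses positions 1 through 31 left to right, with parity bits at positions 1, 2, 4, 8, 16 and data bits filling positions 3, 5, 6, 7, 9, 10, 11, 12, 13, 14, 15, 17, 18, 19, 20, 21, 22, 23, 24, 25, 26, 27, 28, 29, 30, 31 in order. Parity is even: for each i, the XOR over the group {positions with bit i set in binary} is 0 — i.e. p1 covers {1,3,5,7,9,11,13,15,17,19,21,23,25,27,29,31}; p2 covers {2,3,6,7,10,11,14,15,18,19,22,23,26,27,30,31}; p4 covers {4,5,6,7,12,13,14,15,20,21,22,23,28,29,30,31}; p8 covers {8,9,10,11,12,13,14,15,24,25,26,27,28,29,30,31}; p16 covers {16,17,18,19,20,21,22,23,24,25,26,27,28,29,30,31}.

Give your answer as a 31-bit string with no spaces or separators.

Place data at non-parity positions: p1 p2 0 p4 0 0 1 p8 1 0 0 0 0 0 0 p16 0 0 0 1 1 1 0 1 1 0 1 1 1 1 1
p1 (pos 1,3,5,7,9,11,13,15,17,19,21,23,25,27,29,31): XOR of data positions = 0⊕0⊕1⊕1⊕0⊕0⊕0⊕0⊕0⊕1⊕0⊕1⊕1⊕1⊕1 = 1
p2 (pos 2,3,6,7,10,11,14,15,18,19,22,23,26,27,30,31): XOR of data positions = 0⊕0⊕1⊕0⊕0⊕0⊕0⊕0⊕0⊕1⊕0⊕0⊕1⊕1⊕1 = 1
p4 (pos 4,5,6,7,12,13,14,15,20,21,22,23,28,29,30,31): XOR of data positions = 0⊕0⊕1⊕0⊕0⊕0⊕0⊕1⊕1⊕1⊕0⊕1⊕1⊕1⊕1 = 0
p8 (pos 8,9,10,11,12,13,14,15,24,25,26,27,28,29,30,31): XOR of data positions = 1⊕0⊕0⊕0⊕0⊕0⊕0⊕1⊕1⊕0⊕1⊕1⊕1⊕1⊕1 = 0
p16 (pos 16,17,18,19,20,21,22,23,24,25,26,27,28,29,30,31): XOR of data positions = 0⊕0⊕0⊕1⊕1⊕1⊕0⊕1⊕1⊕0⊕1⊕1⊕1⊕1⊕1 = 0
Codeword: 1100001010000000000111011011111

1100001010000000000111011011111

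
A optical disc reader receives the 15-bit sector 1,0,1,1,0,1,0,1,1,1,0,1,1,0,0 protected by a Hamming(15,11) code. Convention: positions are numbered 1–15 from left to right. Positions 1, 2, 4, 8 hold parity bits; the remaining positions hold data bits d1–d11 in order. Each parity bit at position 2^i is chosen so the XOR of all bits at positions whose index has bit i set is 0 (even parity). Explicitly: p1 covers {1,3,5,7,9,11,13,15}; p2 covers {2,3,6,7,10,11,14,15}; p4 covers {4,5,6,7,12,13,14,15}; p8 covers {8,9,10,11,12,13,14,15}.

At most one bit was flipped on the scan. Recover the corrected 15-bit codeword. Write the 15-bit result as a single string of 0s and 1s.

s1 (pos 1,3,5,7,9,11,13,15): 1⊕1⊕0⊕0⊕1⊕0⊕1⊕0 = 0
s2 (pos 2,3,6,7,10,11,14,15): 0⊕1⊕1⊕0⊕1⊕0⊕0⊕0 = 1
s4 (pos 4,5,6,7,12,13,14,15): 1⊕0⊕1⊕0⊕1⊕1⊕0⊕0 = 0
s8 (pos 8,9,10,11,12,13,14,15): 1⊕1⊕1⊕0⊕1⊕1⊕0⊕0 = 1
Syndrome s8…s1 = 1010 → error at position 10.
Flip position 10: 101101011101100 → 101101011001100

101101011001100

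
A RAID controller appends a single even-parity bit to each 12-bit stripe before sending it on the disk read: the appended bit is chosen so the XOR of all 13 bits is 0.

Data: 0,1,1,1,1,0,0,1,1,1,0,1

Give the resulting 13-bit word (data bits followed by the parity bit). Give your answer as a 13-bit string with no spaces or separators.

0111100111010

XOR of the 12 data bits: 0⊕1⊕1⊕1⊕1⊕0⊕0⊕1⊕1⊕1⊕0⊕1 = 0
Parity bit = 0 (so all 13 bits XOR to 0).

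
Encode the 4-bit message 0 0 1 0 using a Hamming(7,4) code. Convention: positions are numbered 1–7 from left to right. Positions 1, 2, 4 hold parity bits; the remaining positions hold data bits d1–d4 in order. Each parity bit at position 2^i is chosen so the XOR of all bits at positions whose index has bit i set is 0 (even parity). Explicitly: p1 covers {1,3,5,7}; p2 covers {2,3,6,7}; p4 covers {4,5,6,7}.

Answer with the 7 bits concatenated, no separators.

Place data at non-parity positions: p1 p2 0 p4 0 1 0
p1 (pos 1,3,5,7): XOR of data positions = 0⊕0⊕0 = 0
p2 (pos 2,3,6,7): XOR of data positions = 0⊕1⊕0 = 1
p4 (pos 4,5,6,7): XOR of data positions = 0⊕1⊕0 = 1
Codeword: 0101010

0101010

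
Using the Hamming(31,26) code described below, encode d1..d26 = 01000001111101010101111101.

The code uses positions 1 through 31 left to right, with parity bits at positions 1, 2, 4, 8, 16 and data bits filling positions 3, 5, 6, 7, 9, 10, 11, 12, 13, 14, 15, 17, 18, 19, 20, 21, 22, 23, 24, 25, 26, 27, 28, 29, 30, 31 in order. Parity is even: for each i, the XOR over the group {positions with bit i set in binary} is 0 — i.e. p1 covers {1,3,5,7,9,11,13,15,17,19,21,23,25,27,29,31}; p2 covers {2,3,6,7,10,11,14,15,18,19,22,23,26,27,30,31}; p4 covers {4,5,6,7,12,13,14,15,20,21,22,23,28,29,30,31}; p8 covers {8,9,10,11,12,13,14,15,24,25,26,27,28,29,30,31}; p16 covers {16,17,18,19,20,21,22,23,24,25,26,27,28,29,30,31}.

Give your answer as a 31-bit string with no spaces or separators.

1100100000011110101010101111101

Place data at non-parity positions: p1 p2 0 p4 1 0 0 p8 0 0 0 1 1 1 1 p16 1 0 1 0 1 0 1 0 1 1 1 1 1 0 1
p1 (pos 1,3,5,7,9,11,13,15,17,19,21,23,25,27,29,31): XOR of data positions = 0⊕1⊕0⊕0⊕0⊕1⊕1⊕1⊕1⊕1⊕1⊕1⊕1⊕1⊕1 = 1
p2 (pos 2,3,6,7,10,11,14,15,18,19,22,23,26,27,30,31): XOR of data positions = 0⊕0⊕0⊕0⊕0⊕1⊕1⊕0⊕1⊕0⊕1⊕1⊕1⊕0⊕1 = 1
p4 (pos 4,5,6,7,12,13,14,15,20,21,22,23,28,29,30,31): XOR of data positions = 1⊕0⊕0⊕1⊕1⊕1⊕1⊕0⊕1⊕0⊕1⊕1⊕1⊕0⊕1 = 0
p8 (pos 8,9,10,11,12,13,14,15,24,25,26,27,28,29,30,31): XOR of data positions = 0⊕0⊕0⊕1⊕1⊕1⊕1⊕0⊕1⊕1⊕1⊕1⊕1⊕0⊕1 = 0
p16 (pos 16,17,18,19,20,21,22,23,24,25,26,27,28,29,30,31): XOR of data positions = 1⊕0⊕1⊕0⊕1⊕0⊕1⊕0⊕1⊕1⊕1⊕1⊕1⊕0⊕1 = 0
Codeword: 1100100000011110101010101111101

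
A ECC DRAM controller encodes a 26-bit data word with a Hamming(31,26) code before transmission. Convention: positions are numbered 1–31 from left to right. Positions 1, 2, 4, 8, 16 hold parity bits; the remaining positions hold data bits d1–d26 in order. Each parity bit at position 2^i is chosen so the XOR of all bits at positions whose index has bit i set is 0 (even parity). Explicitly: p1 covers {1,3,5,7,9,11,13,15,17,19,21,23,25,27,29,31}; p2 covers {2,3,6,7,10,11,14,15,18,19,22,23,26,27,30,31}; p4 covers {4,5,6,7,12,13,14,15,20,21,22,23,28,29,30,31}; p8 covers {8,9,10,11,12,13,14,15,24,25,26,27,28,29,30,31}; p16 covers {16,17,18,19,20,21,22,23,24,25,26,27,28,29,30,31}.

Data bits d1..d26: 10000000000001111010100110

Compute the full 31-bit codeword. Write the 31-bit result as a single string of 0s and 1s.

Place data at non-parity positions: p1 p2 1 p4 0 0 0 p8 0 0 0 0 0 0 0 p16 0 0 1 1 1 1 0 1 0 1 0 0 1 1 0
p1 (pos 1,3,5,7,9,11,13,15,17,19,21,23,25,27,29,31): XOR of data positions = 1⊕0⊕0⊕0⊕0⊕0⊕0⊕0⊕1⊕1⊕0⊕0⊕0⊕1⊕0 = 0
p2 (pos 2,3,6,7,10,11,14,15,18,19,22,23,26,27,30,31): XOR of data positions = 1⊕0⊕0⊕0⊕0⊕0⊕0⊕0⊕1⊕1⊕0⊕1⊕0⊕1⊕0 = 1
p4 (pos 4,5,6,7,12,13,14,15,20,21,22,23,28,29,30,31): XOR of data positions = 0⊕0⊕0⊕0⊕0⊕0⊕0⊕1⊕1⊕1⊕0⊕0⊕1⊕1⊕0 = 1
p8 (pos 8,9,10,11,12,13,14,15,24,25,26,27,28,29,30,31): XOR of data positions = 0⊕0⊕0⊕0⊕0⊕0⊕0⊕1⊕0⊕1⊕0⊕0⊕1⊕1⊕0 = 0
p16 (pos 16,17,18,19,20,21,22,23,24,25,26,27,28,29,30,31): XOR of data positions = 0⊕0⊕1⊕1⊕1⊕1⊕0⊕1⊕0⊕1⊕0⊕0⊕1⊕1⊕0 = 0
Codeword: 0111000000000000001111010100110

0111000000000000001111010100110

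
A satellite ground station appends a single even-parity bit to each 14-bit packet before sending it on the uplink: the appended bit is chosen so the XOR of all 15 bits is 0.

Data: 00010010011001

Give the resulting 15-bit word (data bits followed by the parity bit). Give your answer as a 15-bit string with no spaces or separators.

000100100110011

XOR of the 14 data bits: 0⊕0⊕0⊕1⊕0⊕0⊕1⊕0⊕0⊕1⊕1⊕0⊕0⊕1 = 1
Parity bit = 1 (so all 15 bits XOR to 0).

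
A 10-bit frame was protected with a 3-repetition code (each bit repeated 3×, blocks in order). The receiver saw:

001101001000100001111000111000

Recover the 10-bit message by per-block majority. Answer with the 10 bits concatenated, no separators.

Block 1 (001): 1 one → 0
Block 2 (101): 2 ones → 1
Block 3 (001): 1 one → 0
Block 4 (000): 0 ones → 0
Block 5 (100): 1 one → 0
Block 6 (001): 1 one → 0
Block 7 (111): 3 ones → 1
Block 8 (000): 0 ones → 0
Block 9 (111): 3 ones → 1
Block 10 (000): 0 ones → 0

0100001010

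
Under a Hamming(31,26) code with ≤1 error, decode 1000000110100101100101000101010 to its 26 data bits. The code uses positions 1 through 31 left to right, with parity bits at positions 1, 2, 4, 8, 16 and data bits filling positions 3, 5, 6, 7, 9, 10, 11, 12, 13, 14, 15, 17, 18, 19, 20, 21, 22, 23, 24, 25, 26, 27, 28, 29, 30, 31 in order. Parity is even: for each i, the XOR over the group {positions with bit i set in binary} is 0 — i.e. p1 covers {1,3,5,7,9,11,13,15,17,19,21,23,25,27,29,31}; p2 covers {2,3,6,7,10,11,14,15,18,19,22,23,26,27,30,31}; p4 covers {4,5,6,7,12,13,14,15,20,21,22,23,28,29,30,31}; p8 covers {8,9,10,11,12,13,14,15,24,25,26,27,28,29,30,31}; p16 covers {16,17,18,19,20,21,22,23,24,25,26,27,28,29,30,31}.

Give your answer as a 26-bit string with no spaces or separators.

00001010010100101000101000

s1 (pos 1,3,5,7,9,11,13,15,17,19,21,23,25,27,29,31): 1⊕0⊕0⊕0⊕1⊕1⊕0⊕0⊕1⊕0⊕0⊕0⊕0⊕0⊕0⊕0 = 0
s2 (pos 2,3,6,7,10,11,14,15,18,19,22,23,26,27,30,31): 0⊕0⊕0⊕0⊕0⊕1⊕1⊕0⊕0⊕0⊕1⊕0⊕1⊕0⊕1⊕0 = 1
s4 (pos 4,5,6,7,12,13,14,15,20,21,22,23,28,29,30,31): 0⊕0⊕0⊕0⊕0⊕0⊕1⊕0⊕1⊕0⊕1⊕0⊕1⊕0⊕1⊕0 = 1
s8 (pos 8,9,10,11,12,13,14,15,24,25,26,27,28,29,30,31): 1⊕1⊕0⊕1⊕0⊕0⊕1⊕0⊕0⊕0⊕1⊕0⊕1⊕0⊕1⊕0 = 1
s16 (pos 16,17,18,19,20,21,22,23,24,25,26,27,28,29,30,31): 1⊕1⊕0⊕0⊕1⊕0⊕1⊕0⊕0⊕0⊕1⊕0⊕1⊕0⊕1⊕0 = 1
Syndrome s16…s1 = 11110 → error at position 30.
Flip position 30: 1000000110100101100101000101010 → 1000000110100101100101000101000
Read data bits from positions 3,5,6,7,9,10,11,12,13,14,15,17,18,19,20,21,22,23,24,25,26,27,28,29,30,31: 00001010010100101000101000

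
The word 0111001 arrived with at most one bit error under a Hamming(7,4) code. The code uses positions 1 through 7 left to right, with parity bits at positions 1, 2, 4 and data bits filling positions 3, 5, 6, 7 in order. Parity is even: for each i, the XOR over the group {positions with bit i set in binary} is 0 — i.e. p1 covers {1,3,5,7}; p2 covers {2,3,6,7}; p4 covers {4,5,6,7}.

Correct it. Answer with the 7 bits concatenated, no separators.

0011001

s1 (pos 1,3,5,7): 0⊕1⊕0⊕1 = 0
s2 (pos 2,3,6,7): 1⊕1⊕0⊕1 = 1
s4 (pos 4,5,6,7): 1⊕0⊕0⊕1 = 0
Syndrome s4…s1 = 010 → error at position 2.
Flip position 2: 0111001 → 0011001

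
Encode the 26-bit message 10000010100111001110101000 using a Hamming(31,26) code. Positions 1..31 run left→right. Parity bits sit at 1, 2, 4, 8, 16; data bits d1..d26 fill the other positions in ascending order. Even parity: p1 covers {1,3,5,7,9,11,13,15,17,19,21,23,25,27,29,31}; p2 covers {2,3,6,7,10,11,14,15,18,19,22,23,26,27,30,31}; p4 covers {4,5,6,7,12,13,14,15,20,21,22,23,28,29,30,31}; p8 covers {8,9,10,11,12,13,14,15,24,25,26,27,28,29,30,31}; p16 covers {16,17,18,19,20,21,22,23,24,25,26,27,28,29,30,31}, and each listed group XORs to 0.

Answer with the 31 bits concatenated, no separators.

Place data at non-parity positions: p1 p2 1 p4 0 0 0 p8 0 0 1 0 1 0 0 p16 1 1 1 0 0 1 1 1 0 1 0 1 0 0 0
p1 (pos 1,3,5,7,9,11,13,15,17,19,21,23,25,27,29,31): XOR of data positions = 1⊕0⊕0⊕0⊕1⊕1⊕0⊕1⊕1⊕0⊕1⊕0⊕0⊕0⊕0 = 0
p2 (pos 2,3,6,7,10,11,14,15,18,19,22,23,26,27,30,31): XOR of data positions = 1⊕0⊕0⊕0⊕1⊕0⊕0⊕1⊕1⊕1⊕1⊕1⊕0⊕0⊕0 = 1
p4 (pos 4,5,6,7,12,13,14,15,20,21,22,23,28,29,30,31): XOR of data positions = 0⊕0⊕0⊕0⊕1⊕0⊕0⊕0⊕0⊕1⊕1⊕1⊕0⊕0⊕0 = 0
p8 (pos 8,9,10,11,12,13,14,15,24,25,26,27,28,29,30,31): XOR of data positions = 0⊕0⊕1⊕0⊕1⊕0⊕0⊕1⊕0⊕1⊕0⊕1⊕0⊕0⊕0 = 1
p16 (pos 16,17,18,19,20,21,22,23,24,25,26,27,28,29,30,31): XOR of data positions = 1⊕1⊕1⊕0⊕0⊕1⊕1⊕1⊕0⊕1⊕0⊕1⊕0⊕0⊕0 = 0
Codeword: 0110000100101000111001110101000

0110000100101000111001110101000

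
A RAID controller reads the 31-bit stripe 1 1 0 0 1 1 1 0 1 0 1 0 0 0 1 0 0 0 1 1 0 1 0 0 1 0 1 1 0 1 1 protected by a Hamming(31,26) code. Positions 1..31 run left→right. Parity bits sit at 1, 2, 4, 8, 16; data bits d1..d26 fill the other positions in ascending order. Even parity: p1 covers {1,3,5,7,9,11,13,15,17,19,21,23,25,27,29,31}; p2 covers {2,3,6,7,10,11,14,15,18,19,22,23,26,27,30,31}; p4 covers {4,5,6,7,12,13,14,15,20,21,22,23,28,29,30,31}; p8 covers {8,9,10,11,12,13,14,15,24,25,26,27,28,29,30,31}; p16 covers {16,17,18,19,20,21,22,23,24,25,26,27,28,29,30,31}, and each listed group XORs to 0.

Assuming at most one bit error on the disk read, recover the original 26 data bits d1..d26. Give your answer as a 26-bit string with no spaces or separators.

01111010001001101001011011

s1 (pos 1,3,5,7,9,11,13,15,17,19,21,23,25,27,29,31): 1⊕0⊕1⊕1⊕1⊕1⊕0⊕1⊕0⊕1⊕0⊕0⊕1⊕1⊕0⊕1 = 0
s2 (pos 2,3,6,7,10,11,14,15,18,19,22,23,26,27,30,31): 1⊕0⊕1⊕1⊕0⊕1⊕0⊕1⊕0⊕1⊕1⊕0⊕0⊕1⊕1⊕1 = 0
s4 (pos 4,5,6,7,12,13,14,15,20,21,22,23,28,29,30,31): 0⊕1⊕1⊕1⊕0⊕0⊕0⊕1⊕1⊕0⊕1⊕0⊕1⊕0⊕1⊕1 = 1
s8 (pos 8,9,10,11,12,13,14,15,24,25,26,27,28,29,30,31): 0⊕1⊕0⊕1⊕0⊕0⊕0⊕1⊕0⊕1⊕0⊕1⊕1⊕0⊕1⊕1 = 0
s16 (pos 16,17,18,19,20,21,22,23,24,25,26,27,28,29,30,31): 0⊕0⊕0⊕1⊕1⊕0⊕1⊕0⊕0⊕1⊕0⊕1⊕1⊕0⊕1⊕1 = 0
Syndrome s16…s1 = 00100 → error at position 4.
Flip position 4: 1100111010100010001101001011011 → 1101111010100010001101001011011
Read data bits from positions 3,5,6,7,9,10,11,12,13,14,15,17,18,19,20,21,22,23,24,25,26,27,28,29,30,31: 01111010001001101001011011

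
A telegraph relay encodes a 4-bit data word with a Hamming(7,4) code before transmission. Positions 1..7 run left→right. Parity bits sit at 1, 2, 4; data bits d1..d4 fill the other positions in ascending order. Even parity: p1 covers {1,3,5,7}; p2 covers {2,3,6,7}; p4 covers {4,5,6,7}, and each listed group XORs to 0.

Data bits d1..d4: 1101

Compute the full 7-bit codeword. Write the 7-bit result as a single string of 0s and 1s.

1010101

Place data at non-parity positions: p1 p2 1 p4 1 0 1
p1 (pos 1,3,5,7): XOR of data positions = 1⊕1⊕1 = 1
p2 (pos 2,3,6,7): XOR of data positions = 1⊕0⊕1 = 0
p4 (pos 4,5,6,7): XOR of data positions = 1⊕0⊕1 = 0
Codeword: 1010101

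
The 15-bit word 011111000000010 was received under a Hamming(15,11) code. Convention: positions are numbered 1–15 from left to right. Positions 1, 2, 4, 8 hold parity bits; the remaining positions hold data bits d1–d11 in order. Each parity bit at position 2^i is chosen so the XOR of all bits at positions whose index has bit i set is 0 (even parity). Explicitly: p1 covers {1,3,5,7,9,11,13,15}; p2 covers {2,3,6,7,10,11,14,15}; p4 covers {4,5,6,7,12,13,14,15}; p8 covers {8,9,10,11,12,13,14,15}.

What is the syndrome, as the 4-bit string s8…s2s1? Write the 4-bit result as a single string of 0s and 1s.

s1 (pos 1,3,5,7,9,11,13,15): 0⊕1⊕1⊕0⊕0⊕0⊕0⊕0 = 0
s2 (pos 2,3,6,7,10,11,14,15): 1⊕1⊕1⊕0⊕0⊕0⊕1⊕0 = 0
s4 (pos 4,5,6,7,12,13,14,15): 1⊕1⊕1⊕0⊕0⊕0⊕1⊕0 = 0
s8 (pos 8,9,10,11,12,13,14,15): 0⊕0⊕0⊕0⊕0⊕0⊕1⊕0 = 1
Syndrome s8…s1 = 1000 → error at position 8.

1000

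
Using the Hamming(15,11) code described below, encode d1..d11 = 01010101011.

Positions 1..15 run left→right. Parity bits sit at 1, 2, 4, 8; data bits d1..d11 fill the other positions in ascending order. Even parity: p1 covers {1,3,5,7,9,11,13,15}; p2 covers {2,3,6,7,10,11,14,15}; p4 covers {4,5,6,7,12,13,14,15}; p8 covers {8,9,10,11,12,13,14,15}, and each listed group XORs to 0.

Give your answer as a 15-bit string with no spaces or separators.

Place data at non-parity positions: p1 p2 0 p4 1 0 1 p8 0 1 0 1 0 1 1
p1 (pos 1,3,5,7,9,11,13,15): XOR of data positions = 0⊕1⊕1⊕0⊕0⊕0⊕1 = 1
p2 (pos 2,3,6,7,10,11,14,15): XOR of data positions = 0⊕0⊕1⊕1⊕0⊕1⊕1 = 0
p4 (pos 4,5,6,7,12,13,14,15): XOR of data positions = 1⊕0⊕1⊕1⊕0⊕1⊕1 = 1
p8 (pos 8,9,10,11,12,13,14,15): XOR of data positions = 0⊕1⊕0⊕1⊕0⊕1⊕1 = 0
Codeword: 100110100101011

100110100101011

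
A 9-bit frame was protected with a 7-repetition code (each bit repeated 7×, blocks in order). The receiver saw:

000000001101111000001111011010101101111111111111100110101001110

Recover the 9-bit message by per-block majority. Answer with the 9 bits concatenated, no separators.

010111101

Block 1 (0000000): 0 ones → 0
Block 2 (0110111): 5 ones → 1
Block 3 (1000001): 2 ones → 0
Block 4 (1110110): 5 ones → 1
Block 5 (1010110): 4 ones → 1
Block 6 (1111111): 7 ones → 1
Block 7 (1111111): 7 ones → 1
Block 8 (0011010): 3 ones → 0
Block 9 (1001110): 4 ones → 1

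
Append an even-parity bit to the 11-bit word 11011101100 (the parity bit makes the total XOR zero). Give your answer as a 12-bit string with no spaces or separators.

XOR of the 11 data bits: 1⊕1⊕0⊕1⊕1⊕1⊕0⊕1⊕1⊕0⊕0 = 1
Parity bit = 1 (so all 12 bits XOR to 0).

110111011001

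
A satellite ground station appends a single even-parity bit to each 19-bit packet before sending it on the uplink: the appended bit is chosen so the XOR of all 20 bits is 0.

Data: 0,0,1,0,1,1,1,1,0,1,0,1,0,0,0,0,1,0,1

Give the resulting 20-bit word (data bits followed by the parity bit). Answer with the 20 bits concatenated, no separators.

00101111010100001011

XOR of the 19 data bits: 0⊕0⊕1⊕0⊕1⊕1⊕1⊕1⊕0⊕1⊕0⊕1⊕0⊕0⊕0⊕0⊕1⊕0⊕1 = 1
Parity bit = 1 (so all 20 bits XOR to 0).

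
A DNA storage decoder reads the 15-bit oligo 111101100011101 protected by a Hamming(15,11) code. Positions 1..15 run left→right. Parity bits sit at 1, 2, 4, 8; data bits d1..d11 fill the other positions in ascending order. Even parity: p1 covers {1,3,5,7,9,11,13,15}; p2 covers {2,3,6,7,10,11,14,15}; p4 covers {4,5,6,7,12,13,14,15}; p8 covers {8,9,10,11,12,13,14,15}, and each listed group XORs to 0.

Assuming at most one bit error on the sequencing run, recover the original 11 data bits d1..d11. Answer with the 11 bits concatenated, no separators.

10110011101

s1 (pos 1,3,5,7,9,11,13,15): 1⊕1⊕0⊕1⊕0⊕1⊕1⊕1 = 0
s2 (pos 2,3,6,7,10,11,14,15): 1⊕1⊕1⊕1⊕0⊕1⊕0⊕1 = 0
s4 (pos 4,5,6,7,12,13,14,15): 1⊕0⊕1⊕1⊕1⊕1⊕0⊕1 = 0
s8 (pos 8,9,10,11,12,13,14,15): 0⊕0⊕0⊕1⊕1⊕1⊕0⊕1 = 0
Syndrome s8…s1 = 0000 → no error.
Read data bits from positions 3,5,6,7,9,10,11,12,13,14,15: 10110011101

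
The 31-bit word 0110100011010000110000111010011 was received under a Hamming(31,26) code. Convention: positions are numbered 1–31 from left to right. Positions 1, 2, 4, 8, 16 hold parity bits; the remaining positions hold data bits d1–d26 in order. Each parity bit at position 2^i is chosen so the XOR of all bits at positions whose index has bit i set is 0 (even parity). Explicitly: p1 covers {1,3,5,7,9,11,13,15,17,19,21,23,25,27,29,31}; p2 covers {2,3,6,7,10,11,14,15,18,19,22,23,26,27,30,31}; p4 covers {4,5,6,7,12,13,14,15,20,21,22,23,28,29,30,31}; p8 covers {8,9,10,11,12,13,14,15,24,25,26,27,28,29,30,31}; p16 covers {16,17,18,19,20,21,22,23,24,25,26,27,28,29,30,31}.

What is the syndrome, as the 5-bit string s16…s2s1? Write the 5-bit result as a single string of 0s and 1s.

s1 (pos 1,3,5,7,9,11,13,15,17,19,21,23,25,27,29,31): 0⊕1⊕1⊕0⊕1⊕0⊕0⊕0⊕1⊕0⊕0⊕1⊕1⊕1⊕0⊕1 = 0
s2 (pos 2,3,6,7,10,11,14,15,18,19,22,23,26,27,30,31): 1⊕1⊕0⊕0⊕1⊕0⊕0⊕0⊕1⊕0⊕0⊕1⊕0⊕1⊕1⊕1 = 0
s4 (pos 4,5,6,7,12,13,14,15,20,21,22,23,28,29,30,31): 0⊕1⊕0⊕0⊕1⊕0⊕0⊕0⊕0⊕0⊕0⊕1⊕0⊕0⊕1⊕1 = 1
s8 (pos 8,9,10,11,12,13,14,15,24,25,26,27,28,29,30,31): 0⊕1⊕1⊕0⊕1⊕0⊕0⊕0⊕1⊕1⊕0⊕1⊕0⊕0⊕1⊕1 = 0
s16 (pos 16,17,18,19,20,21,22,23,24,25,26,27,28,29,30,31): 0⊕1⊕1⊕0⊕0⊕0⊕0⊕1⊕1⊕1⊕0⊕1⊕0⊕0⊕1⊕1 = 0
Syndrome s16…s1 = 00100 → error at position 4.

00100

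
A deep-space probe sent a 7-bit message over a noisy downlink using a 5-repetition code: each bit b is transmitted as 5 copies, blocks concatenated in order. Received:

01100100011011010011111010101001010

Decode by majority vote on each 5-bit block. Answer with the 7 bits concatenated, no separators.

Block 1 (01100): 2 ones → 0
Block 2 (10001): 2 ones → 0
Block 3 (10110): 3 ones → 1
Block 4 (10011): 3 ones → 1
Block 5 (11101): 4 ones → 1
Block 6 (01010): 2 ones → 0
Block 7 (01010): 2 ones → 0

0011100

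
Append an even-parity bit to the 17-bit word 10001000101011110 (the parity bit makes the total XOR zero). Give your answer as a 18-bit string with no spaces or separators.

XOR of the 17 data bits: 1⊕0⊕0⊕0⊕1⊕0⊕0⊕0⊕1⊕0⊕1⊕0⊕1⊕1⊕1⊕1⊕0 = 0
Parity bit = 0 (so all 18 bits XOR to 0).

100010001010111100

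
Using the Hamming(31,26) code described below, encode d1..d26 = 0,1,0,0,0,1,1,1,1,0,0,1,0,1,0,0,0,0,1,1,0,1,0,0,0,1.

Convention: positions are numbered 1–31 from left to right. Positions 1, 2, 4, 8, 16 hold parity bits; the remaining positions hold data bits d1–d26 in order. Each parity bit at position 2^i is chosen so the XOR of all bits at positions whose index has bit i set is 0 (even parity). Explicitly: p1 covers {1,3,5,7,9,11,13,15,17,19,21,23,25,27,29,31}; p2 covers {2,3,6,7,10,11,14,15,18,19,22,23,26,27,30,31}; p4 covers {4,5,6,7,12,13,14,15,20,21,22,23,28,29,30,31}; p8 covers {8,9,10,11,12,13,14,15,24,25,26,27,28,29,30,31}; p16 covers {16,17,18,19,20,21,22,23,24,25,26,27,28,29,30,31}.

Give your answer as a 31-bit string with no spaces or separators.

Place data at non-parity positions: p1 p2 0 p4 1 0 0 p8 0 1 1 1 1 0 0 p16 1 0 1 0 0 0 0 1 1 0 1 0 0 0 1
p1 (pos 1,3,5,7,9,11,13,15,17,19,21,23,25,27,29,31): XOR of data positions = 0⊕1⊕0⊕0⊕1⊕1⊕0⊕1⊕1⊕0⊕0⊕1⊕1⊕0⊕1 = 0
p2 (pos 2,3,6,7,10,11,14,15,18,19,22,23,26,27,30,31): XOR of data positions = 0⊕0⊕0⊕1⊕1⊕0⊕0⊕0⊕1⊕0⊕0⊕0⊕1⊕0⊕1 = 1
p4 (pos 4,5,6,7,12,13,14,15,20,21,22,23,28,29,30,31): XOR of data positions = 1⊕0⊕0⊕1⊕1⊕0⊕0⊕0⊕0⊕0⊕0⊕0⊕0⊕0⊕1 = 0
p8 (pos 8,9,10,11,12,13,14,15,24,25,26,27,28,29,30,31): XOR of data positions = 0⊕1⊕1⊕1⊕1⊕0⊕0⊕1⊕1⊕0⊕1⊕0⊕0⊕0⊕1 = 0
p16 (pos 16,17,18,19,20,21,22,23,24,25,26,27,28,29,30,31): XOR of data positions = 1⊕0⊕1⊕0⊕0⊕0⊕0⊕1⊕1⊕0⊕1⊕0⊕0⊕0⊕1 = 0
Codeword: 0100100001111000101000011010001

0100100001111000101000011010001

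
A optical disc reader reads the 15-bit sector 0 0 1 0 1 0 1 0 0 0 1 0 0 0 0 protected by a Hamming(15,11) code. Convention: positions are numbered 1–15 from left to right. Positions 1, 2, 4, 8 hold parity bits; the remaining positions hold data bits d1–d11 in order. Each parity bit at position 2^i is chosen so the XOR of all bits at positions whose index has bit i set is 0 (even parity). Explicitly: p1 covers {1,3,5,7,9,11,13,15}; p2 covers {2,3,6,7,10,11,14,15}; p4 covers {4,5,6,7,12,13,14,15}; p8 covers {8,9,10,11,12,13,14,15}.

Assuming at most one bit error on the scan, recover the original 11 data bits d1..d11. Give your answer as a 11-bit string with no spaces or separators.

11010110000

s1 (pos 1,3,5,7,9,11,13,15): 0⊕1⊕1⊕1⊕0⊕1⊕0⊕0 = 0
s2 (pos 2,3,6,7,10,11,14,15): 0⊕1⊕0⊕1⊕0⊕1⊕0⊕0 = 1
s4 (pos 4,5,6,7,12,13,14,15): 0⊕1⊕0⊕1⊕0⊕0⊕0⊕0 = 0
s8 (pos 8,9,10,11,12,13,14,15): 0⊕0⊕0⊕1⊕0⊕0⊕0⊕0 = 1
Syndrome s8…s1 = 1010 → error at position 10.
Flip position 10: 001010100010000 → 001010100110000
Read data bits from positions 3,5,6,7,9,10,11,12,13,14,15: 11010110000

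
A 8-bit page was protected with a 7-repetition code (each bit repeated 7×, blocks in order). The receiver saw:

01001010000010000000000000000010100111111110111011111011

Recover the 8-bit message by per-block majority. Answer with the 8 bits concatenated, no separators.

Block 1 (0100101): 3 ones → 0
Block 2 (0000010): 1 one → 0
Block 3 (0000000): 0 ones → 0
Block 4 (0000000): 0 ones → 0
Block 5 (0010100): 2 ones → 0
Block 6 (1111111): 7 ones → 1
Block 7 (1011101): 5 ones → 1
Block 8 (1111011): 6 ones → 1

00000111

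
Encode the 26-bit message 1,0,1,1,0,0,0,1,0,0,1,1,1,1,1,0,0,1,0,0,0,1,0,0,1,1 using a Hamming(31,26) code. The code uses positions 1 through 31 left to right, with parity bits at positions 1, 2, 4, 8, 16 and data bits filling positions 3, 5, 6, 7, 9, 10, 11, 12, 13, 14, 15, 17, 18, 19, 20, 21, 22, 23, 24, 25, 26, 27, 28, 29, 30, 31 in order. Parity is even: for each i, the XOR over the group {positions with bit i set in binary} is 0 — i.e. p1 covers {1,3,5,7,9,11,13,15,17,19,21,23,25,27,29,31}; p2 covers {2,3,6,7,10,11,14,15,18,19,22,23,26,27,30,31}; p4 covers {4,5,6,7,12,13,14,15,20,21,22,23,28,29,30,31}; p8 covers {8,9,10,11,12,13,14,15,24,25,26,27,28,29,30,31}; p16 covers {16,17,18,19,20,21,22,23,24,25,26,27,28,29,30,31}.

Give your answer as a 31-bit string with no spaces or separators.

Place data at non-parity positions: p1 p2 1 p4 0 1 1 p8 0 0 0 1 0 0 1 p16 1 1 1 1 0 0 1 0 0 0 1 0 0 1 1
p1 (pos 1,3,5,7,9,11,13,15,17,19,21,23,25,27,29,31): XOR of data positions = 1⊕0⊕1⊕0⊕0⊕0⊕1⊕1⊕1⊕0⊕1⊕0⊕1⊕0⊕1 = 0
p2 (pos 2,3,6,7,10,11,14,15,18,19,22,23,26,27,30,31): XOR of data positions = 1⊕1⊕1⊕0⊕0⊕0⊕1⊕1⊕1⊕0⊕1⊕0⊕1⊕1⊕1 = 0
p4 (pos 4,5,6,7,12,13,14,15,20,21,22,23,28,29,30,31): XOR of data positions = 0⊕1⊕1⊕1⊕0⊕0⊕1⊕1⊕0⊕0⊕1⊕0⊕0⊕1⊕1 = 0
p8 (pos 8,9,10,11,12,13,14,15,24,25,26,27,28,29,30,31): XOR of data positions = 0⊕0⊕0⊕1⊕0⊕0⊕1⊕0⊕0⊕0⊕1⊕0⊕0⊕1⊕1 = 1
p16 (pos 16,17,18,19,20,21,22,23,24,25,26,27,28,29,30,31): XOR of data positions = 1⊕1⊕1⊕1⊕0⊕0⊕1⊕0⊕0⊕0⊕1⊕0⊕0⊕1⊕1 = 0
Codeword: 0010011100010010111100100010011

0010011100010010111100100010011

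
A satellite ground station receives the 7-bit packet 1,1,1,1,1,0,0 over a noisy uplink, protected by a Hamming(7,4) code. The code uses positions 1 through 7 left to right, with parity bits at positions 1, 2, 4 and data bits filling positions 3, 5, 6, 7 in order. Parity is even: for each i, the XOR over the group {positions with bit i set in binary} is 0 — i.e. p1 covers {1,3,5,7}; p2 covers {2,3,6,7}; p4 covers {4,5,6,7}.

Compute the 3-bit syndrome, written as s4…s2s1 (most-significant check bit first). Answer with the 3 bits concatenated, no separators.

001

s1 (pos 1,3,5,7): 1⊕1⊕1⊕0 = 1
s2 (pos 2,3,6,7): 1⊕1⊕0⊕0 = 0
s4 (pos 4,5,6,7): 1⊕1⊕0⊕0 = 0
Syndrome s4…s1 = 001 → error at position 1.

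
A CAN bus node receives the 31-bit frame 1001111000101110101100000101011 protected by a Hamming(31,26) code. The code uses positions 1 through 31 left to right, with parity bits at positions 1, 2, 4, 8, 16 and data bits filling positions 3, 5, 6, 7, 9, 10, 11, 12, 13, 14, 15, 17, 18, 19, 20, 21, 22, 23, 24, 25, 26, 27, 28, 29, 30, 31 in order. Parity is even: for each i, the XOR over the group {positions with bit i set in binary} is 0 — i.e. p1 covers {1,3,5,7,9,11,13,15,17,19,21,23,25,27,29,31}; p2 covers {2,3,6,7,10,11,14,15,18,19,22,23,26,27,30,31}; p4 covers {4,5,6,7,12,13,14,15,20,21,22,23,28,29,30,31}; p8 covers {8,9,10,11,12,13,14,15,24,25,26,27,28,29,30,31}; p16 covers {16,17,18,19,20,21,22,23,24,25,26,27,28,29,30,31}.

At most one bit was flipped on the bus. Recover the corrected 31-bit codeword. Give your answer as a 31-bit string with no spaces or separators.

1001111000101110101100100101011

s1 (pos 1,3,5,7,9,11,13,15,17,19,21,23,25,27,29,31): 1⊕0⊕1⊕1⊕0⊕1⊕1⊕1⊕1⊕1⊕0⊕0⊕0⊕0⊕0⊕1 = 1
s2 (pos 2,3,6,7,10,11,14,15,18,19,22,23,26,27,30,31): 0⊕0⊕1⊕1⊕0⊕1⊕1⊕1⊕0⊕1⊕0⊕0⊕1⊕0⊕1⊕1 = 1
s4 (pos 4,5,6,7,12,13,14,15,20,21,22,23,28,29,30,31): 1⊕1⊕1⊕1⊕0⊕1⊕1⊕1⊕1⊕0⊕0⊕0⊕1⊕0⊕1⊕1 = 1
s8 (pos 8,9,10,11,12,13,14,15,24,25,26,27,28,29,30,31): 0⊕0⊕0⊕1⊕0⊕1⊕1⊕1⊕0⊕0⊕1⊕0⊕1⊕0⊕1⊕1 = 0
s16 (pos 16,17,18,19,20,21,22,23,24,25,26,27,28,29,30,31): 0⊕1⊕0⊕1⊕1⊕0⊕0⊕0⊕0⊕0⊕1⊕0⊕1⊕0⊕1⊕1 = 1
Syndrome s16…s1 = 10111 → error at position 23.
Flip position 23: 1001111000101110101100000101011 → 1001111000101110101100100101011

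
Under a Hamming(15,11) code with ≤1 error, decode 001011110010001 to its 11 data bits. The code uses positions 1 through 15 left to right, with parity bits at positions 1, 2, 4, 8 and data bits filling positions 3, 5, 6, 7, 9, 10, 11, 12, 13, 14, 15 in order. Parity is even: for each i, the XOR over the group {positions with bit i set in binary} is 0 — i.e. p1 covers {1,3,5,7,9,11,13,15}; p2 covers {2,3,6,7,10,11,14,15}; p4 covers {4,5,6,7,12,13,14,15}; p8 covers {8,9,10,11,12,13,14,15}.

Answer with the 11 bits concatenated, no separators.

s1 (pos 1,3,5,7,9,11,13,15): 0⊕1⊕1⊕1⊕0⊕1⊕0⊕1 = 1
s2 (pos 2,3,6,7,10,11,14,15): 0⊕1⊕1⊕1⊕0⊕1⊕0⊕1 = 1
s4 (pos 4,5,6,7,12,13,14,15): 0⊕1⊕1⊕1⊕0⊕0⊕0⊕1 = 0
s8 (pos 8,9,10,11,12,13,14,15): 1⊕0⊕0⊕1⊕0⊕0⊕0⊕1 = 1
Syndrome s8…s1 = 1011 → error at position 11.
Flip position 11: 001011110010001 → 001011110000001
Read data bits from positions 3,5,6,7,9,10,11,12,13,14,15: 11110000001

11110000001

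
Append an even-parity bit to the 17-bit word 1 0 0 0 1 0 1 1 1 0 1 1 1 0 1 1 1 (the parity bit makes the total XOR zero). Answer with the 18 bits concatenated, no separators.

XOR of the 17 data bits: 1⊕0⊕0⊕0⊕1⊕0⊕1⊕1⊕1⊕0⊕1⊕1⊕1⊕0⊕1⊕1⊕1 = 1
Parity bit = 1 (so all 18 bits XOR to 0).

100010111011101111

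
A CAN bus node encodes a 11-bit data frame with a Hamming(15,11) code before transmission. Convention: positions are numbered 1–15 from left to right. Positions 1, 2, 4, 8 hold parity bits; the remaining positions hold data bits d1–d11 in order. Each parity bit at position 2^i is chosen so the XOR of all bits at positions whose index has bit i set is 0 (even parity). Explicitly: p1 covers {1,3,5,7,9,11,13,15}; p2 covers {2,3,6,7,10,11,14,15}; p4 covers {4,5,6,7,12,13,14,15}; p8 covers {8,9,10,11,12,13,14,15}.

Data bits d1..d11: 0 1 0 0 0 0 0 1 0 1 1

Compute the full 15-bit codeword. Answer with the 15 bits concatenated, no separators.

000010010001011

Place data at non-parity positions: p1 p2 0 p4 1 0 0 p8 0 0 0 1 0 1 1
p1 (pos 1,3,5,7,9,11,13,15): XOR of data positions = 0⊕1⊕0⊕0⊕0⊕0⊕1 = 0
p2 (pos 2,3,6,7,10,11,14,15): XOR of data positions = 0⊕0⊕0⊕0⊕0⊕1⊕1 = 0
p4 (pos 4,5,6,7,12,13,14,15): XOR of data positions = 1⊕0⊕0⊕1⊕0⊕1⊕1 = 0
p8 (pos 8,9,10,11,12,13,14,15): XOR of data positions = 0⊕0⊕0⊕1⊕0⊕1⊕1 = 1
Codeword: 000010010001011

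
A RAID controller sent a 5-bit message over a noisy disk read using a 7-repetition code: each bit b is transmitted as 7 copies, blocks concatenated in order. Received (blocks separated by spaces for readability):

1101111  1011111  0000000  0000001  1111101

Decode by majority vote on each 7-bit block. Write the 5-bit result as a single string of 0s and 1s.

11001

Block 1 (1101111): 6 ones → 1
Block 2 (1011111): 6 ones → 1
Block 3 (0000000): 0 ones → 0
Block 4 (0000001): 1 one → 0
Block 5 (1111101): 6 ones → 1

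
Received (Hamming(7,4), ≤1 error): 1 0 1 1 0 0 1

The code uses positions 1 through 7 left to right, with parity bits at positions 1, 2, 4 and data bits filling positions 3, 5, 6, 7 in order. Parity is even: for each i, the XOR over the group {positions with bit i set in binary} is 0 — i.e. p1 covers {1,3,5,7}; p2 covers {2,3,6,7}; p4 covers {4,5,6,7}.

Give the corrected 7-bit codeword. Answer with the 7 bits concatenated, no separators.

s1 (pos 1,3,5,7): 1⊕1⊕0⊕1 = 1
s2 (pos 2,3,6,7): 0⊕1⊕0⊕1 = 0
s4 (pos 4,5,6,7): 1⊕0⊕0⊕1 = 0
Syndrome s4…s1 = 001 → error at position 1.
Flip position 1: 1011001 → 0011001

0011001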